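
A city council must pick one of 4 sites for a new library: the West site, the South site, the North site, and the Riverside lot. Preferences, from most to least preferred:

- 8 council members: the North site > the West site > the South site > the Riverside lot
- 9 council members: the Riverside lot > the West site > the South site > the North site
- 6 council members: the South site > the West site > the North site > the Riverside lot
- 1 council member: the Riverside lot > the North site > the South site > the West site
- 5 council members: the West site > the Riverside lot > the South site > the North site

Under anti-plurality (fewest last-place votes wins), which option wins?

the South site

Last-place votes: the West site 1, the South site 0, the North site 14, the Riverside lot 14.
the South site is ranked last by the fewest voters, so the South site wins.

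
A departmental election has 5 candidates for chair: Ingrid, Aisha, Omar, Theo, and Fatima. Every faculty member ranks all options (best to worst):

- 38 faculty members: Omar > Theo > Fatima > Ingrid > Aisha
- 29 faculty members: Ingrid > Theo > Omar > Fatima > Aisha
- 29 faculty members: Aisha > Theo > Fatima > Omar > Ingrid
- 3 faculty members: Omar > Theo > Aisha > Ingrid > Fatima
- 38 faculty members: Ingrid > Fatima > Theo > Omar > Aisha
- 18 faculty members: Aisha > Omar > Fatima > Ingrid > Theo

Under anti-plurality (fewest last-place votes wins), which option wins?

Omar

Last-place votes: Ingrid 29, Aisha 105, Omar 0, Theo 18, Fatima 3.
Omar is ranked last by the fewest voters, so Omar wins.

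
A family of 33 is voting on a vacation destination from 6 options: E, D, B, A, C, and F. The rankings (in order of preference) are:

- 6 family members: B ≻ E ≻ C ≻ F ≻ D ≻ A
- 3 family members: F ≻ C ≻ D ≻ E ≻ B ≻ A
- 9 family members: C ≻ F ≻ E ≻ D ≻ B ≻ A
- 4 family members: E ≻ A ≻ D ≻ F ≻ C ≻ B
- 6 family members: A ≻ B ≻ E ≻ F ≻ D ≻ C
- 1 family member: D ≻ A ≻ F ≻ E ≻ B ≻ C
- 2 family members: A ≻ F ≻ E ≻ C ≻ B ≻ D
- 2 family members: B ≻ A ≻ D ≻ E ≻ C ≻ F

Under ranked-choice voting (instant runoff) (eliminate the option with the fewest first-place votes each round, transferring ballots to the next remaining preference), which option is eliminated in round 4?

B

Round 1: E 4, D 1, B 8, A 8, C 9, F 3. Eliminate D.
Round 2: E 4, B 8, A 9, C 9, F 3. Eliminate F.
Round 3: E 4, B 8, A 9, C 12. Eliminate E.
Round 4: B 8, A 13, C 12. Eliminate B.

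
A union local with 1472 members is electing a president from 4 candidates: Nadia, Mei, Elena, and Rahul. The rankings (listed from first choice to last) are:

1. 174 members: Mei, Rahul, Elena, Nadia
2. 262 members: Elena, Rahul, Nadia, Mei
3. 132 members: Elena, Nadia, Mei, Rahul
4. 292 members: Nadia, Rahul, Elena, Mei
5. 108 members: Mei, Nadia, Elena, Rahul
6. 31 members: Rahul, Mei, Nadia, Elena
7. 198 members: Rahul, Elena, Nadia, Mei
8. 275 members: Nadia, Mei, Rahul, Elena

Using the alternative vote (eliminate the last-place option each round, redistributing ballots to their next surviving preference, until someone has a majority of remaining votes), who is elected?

Elena

Round 1: Nadia 567, Mei 282, Elena 394, Rahul 229. Eliminate Rahul.
Round 2: Nadia 567, Mei 313, Elena 592. Eliminate Mei.
Round 3: Nadia 706, Elena 766. Elena has a majority.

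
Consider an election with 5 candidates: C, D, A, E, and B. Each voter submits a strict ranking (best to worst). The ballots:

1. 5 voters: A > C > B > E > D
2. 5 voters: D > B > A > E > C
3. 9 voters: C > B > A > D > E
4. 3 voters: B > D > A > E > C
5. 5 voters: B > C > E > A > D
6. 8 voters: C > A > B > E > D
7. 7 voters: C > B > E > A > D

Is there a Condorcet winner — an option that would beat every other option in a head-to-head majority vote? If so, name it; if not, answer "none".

C vs D: 34–8 for C.
C vs A: 29–13 for C.
C vs E: 34–8 for C.
C vs B: 29–13 for C.
C beats every other option head-to-head.

C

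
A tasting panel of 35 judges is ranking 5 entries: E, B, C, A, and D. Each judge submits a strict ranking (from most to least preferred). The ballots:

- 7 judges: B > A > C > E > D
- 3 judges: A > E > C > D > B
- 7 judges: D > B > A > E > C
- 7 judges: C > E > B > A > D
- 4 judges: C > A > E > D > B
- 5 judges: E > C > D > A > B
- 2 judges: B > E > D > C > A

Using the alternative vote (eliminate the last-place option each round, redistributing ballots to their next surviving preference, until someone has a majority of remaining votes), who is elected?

C

Round 1: E 5, B 9, C 11, A 3, D 7. Eliminate A.
Round 2: E 8, B 9, C 11, D 7. Eliminate D.
Round 3: E 8, B 16, C 11. Eliminate E.
Round 4: B 16, C 19. C has a majority.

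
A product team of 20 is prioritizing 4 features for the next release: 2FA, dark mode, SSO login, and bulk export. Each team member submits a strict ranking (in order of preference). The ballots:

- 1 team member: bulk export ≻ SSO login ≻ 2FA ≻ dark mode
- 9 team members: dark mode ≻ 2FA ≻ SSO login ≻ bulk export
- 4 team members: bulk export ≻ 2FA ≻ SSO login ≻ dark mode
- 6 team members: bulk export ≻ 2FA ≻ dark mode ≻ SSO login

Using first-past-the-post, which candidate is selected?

First-place votes: 2FA 0, dark mode 9, SSO login 0, bulk export 11.
bulk export has the most first-place votes.

bulk export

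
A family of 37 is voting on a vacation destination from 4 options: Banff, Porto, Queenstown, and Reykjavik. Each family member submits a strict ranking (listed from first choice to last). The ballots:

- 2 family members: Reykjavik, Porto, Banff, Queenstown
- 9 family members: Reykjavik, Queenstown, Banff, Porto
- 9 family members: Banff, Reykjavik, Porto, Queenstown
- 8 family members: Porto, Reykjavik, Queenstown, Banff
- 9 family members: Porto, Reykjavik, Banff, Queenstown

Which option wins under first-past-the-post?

First-place votes: Banff 9, Porto 17, Queenstown 0, Reykjavik 11.
Porto has the most first-place votes.

Porto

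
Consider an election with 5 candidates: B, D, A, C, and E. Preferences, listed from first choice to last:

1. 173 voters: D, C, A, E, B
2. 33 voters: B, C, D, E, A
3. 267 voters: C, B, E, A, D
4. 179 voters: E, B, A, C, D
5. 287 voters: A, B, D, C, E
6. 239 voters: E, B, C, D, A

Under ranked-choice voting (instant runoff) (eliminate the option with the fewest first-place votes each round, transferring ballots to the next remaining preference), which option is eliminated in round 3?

A

Round 1: B 33, D 173, A 287, C 267, E 418. Eliminate B.
Round 2: D 173, A 287, C 300, E 418. Eliminate D.
Round 3: A 287, C 473, E 418. Eliminate A.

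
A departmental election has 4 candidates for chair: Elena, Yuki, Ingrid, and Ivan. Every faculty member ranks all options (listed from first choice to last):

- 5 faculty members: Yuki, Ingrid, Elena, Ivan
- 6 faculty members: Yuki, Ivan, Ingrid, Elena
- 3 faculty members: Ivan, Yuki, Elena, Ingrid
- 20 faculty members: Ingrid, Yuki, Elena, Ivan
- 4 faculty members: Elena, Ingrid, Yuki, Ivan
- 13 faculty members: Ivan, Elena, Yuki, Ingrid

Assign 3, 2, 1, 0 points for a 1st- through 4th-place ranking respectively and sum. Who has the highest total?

Yuki

Elena: 5·1 + 6·0 + 3·1 + 20·1 + 4·3 + 13·2 = 66
Yuki: 5·3 + 6·3 + 3·2 + 20·2 + 4·1 + 13·1 = 96
Ingrid: 5·2 + 6·1 + 3·0 + 20·3 + 4·2 + 13·0 = 84
Ivan: 5·0 + 6·2 + 3·3 + 20·0 + 4·0 + 13·3 = 60
Yuki has the highest Borda score (96).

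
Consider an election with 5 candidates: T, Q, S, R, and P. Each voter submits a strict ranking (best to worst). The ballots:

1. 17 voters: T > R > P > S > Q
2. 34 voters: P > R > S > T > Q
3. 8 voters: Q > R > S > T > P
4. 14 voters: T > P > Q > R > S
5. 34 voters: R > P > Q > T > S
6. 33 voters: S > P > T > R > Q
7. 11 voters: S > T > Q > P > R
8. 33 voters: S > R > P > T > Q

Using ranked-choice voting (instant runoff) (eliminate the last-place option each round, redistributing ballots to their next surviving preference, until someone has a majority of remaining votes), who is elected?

R

Round 1: T 31, Q 8, S 77, R 34, P 34. Eliminate Q.
Round 2: T 31, S 77, R 42, P 34. Eliminate T.
Round 3: S 77, R 59, P 48. Eliminate P.
Round 4: S 77, R 107. R has a majority.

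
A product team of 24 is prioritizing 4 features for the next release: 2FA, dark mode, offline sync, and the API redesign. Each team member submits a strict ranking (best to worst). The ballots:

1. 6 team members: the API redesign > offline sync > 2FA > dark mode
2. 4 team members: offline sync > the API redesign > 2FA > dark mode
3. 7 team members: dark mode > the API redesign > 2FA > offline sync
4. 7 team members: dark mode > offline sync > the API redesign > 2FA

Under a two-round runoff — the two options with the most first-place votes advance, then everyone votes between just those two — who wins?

dark mode

Round 1 first-place votes: 2FA 0, dark mode 14, offline sync 4, the API redesign 6.
dark mode and the API redesign advance.
Runoff: dark mode is preferred to the API redesign by 14 voters; the API redesign by 10.
dark mode wins the runoff.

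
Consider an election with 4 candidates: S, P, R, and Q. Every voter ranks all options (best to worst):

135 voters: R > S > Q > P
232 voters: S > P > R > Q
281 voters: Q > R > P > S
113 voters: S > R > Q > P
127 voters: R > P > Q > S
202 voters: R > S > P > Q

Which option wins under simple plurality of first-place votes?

R

First-place votes: S 345, P 0, R 464, Q 281.
R has the most first-place votes.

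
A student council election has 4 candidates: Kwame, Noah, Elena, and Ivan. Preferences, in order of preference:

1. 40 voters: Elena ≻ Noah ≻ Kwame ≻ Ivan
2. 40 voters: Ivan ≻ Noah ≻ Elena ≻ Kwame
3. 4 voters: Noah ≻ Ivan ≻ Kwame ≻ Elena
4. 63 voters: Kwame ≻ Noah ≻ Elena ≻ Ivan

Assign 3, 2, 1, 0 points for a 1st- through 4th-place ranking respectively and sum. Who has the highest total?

Kwame: 40·1 + 40·0 + 4·1 + 63·3 = 233
Noah: 40·2 + 40·2 + 4·3 + 63·2 = 298
Elena: 40·3 + 40·1 + 4·0 + 63·1 = 223
Ivan: 40·0 + 40·3 + 4·2 + 63·0 = 128
Noah has the highest Borda score (298).

Noah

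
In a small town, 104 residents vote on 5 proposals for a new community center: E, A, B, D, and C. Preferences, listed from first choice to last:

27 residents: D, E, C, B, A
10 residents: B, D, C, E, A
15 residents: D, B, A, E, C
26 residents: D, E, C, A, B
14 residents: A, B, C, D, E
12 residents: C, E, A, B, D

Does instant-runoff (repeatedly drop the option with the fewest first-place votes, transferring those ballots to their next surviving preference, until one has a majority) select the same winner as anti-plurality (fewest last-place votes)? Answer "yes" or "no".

Instant-runoff — R1 E 0, A 14, B 10, D 68, C 12 (D winner). Winner: D.
Anti-plurality — last-place votes: E 14, A 37, B 26, D 12, C 15. Winner: D.
The two methods agree.

yes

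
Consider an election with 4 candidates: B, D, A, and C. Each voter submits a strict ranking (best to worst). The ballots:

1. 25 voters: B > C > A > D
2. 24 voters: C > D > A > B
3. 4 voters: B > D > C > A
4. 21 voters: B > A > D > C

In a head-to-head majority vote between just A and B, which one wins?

B

Voters preferring A to B: 24; preferring B to A: 50.
B wins the head-to-head.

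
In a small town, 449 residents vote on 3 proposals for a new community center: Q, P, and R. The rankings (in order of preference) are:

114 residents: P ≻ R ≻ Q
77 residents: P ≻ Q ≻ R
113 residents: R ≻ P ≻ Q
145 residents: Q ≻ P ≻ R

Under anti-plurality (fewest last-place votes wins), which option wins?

Last-place votes: Q 227, P 0, R 222.
P is ranked last by the fewest voters, so P wins.

P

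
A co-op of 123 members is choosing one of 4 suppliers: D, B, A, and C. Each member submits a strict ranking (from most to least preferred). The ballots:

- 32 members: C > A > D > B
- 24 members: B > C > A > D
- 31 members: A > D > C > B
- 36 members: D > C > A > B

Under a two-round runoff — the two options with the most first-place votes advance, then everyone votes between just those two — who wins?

D

Round 1 first-place votes: D 36, B 24, A 31, C 32.
D and C advance.
Runoff: D is preferred to C by 67 voters; C by 56.
D wins the runoff.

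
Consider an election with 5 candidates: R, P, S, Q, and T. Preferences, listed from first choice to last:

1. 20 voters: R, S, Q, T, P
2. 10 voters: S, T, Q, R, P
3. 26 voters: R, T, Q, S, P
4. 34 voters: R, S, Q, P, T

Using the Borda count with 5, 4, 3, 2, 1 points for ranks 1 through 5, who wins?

R

R: 20·5 + 10·2 + 26·5 + 34·5 = 420
P: 20·1 + 10·1 + 26·1 + 34·2 = 124
S: 20·4 + 10·5 + 26·2 + 34·4 = 318
Q: 20·3 + 10·3 + 26·3 + 34·3 = 270
T: 20·2 + 10·4 + 26·4 + 34·1 = 218
R has the highest Borda score (420).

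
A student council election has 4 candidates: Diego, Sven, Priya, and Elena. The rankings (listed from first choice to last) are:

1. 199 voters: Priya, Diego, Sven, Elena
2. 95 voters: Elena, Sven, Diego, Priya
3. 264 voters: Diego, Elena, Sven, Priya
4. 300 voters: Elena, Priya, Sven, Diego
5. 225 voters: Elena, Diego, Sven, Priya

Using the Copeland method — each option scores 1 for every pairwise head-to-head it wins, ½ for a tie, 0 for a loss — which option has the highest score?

Elena

Diego: beats Sven and Priya; loses to Elena → score 2.
Sven: beats Priya; loses to Diego and Elena → score 1.
Priya: loses to Diego, Sven, and Elena → score 0.
Elena: beats Diego, Sven, and Priya → score 3.
Elena has the best pairwise record.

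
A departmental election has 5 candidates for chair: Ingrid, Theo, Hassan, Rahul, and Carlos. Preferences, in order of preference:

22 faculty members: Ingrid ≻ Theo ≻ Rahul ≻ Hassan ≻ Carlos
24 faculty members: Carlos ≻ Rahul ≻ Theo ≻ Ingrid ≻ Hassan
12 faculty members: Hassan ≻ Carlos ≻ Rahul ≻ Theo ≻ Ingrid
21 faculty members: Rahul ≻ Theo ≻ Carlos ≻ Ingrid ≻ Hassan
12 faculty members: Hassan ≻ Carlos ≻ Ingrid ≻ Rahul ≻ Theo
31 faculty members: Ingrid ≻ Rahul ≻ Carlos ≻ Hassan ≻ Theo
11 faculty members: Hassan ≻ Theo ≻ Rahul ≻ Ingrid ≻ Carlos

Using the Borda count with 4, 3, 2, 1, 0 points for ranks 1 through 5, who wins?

Rahul

Ingrid: 22·4 + 24·1 + 12·0 + 21·1 + 12·2 + 31·4 + 11·1 = 292
Theo: 22·3 + 24·2 + 12·1 + 21·3 + 12·0 + 31·0 + 11·3 = 222
Hassan: 22·1 + 24·0 + 12·4 + 21·0 + 12·4 + 31·1 + 11·4 = 193
Rahul: 22·2 + 24·3 + 12·2 + 21·4 + 12·1 + 31·3 + 11·2 = 351
Carlos: 22·0 + 24·4 + 12·3 + 21·2 + 12·3 + 31·2 + 11·0 = 272
Rahul has the highest Borda score (351).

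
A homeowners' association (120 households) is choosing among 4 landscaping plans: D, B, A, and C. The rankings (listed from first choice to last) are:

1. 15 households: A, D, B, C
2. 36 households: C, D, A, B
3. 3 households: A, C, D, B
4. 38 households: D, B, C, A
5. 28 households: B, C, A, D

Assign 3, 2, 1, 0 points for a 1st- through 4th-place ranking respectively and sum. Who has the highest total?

D

D: 15·2 + 36·2 + 3·1 + 38·3 + 28·0 = 219
B: 15·1 + 36·0 + 3·0 + 38·2 + 28·3 = 175
A: 15·3 + 36·1 + 3·3 + 38·0 + 28·1 = 118
C: 15·0 + 36·3 + 3·2 + 38·1 + 28·2 = 208
D has the highest Borda score (219).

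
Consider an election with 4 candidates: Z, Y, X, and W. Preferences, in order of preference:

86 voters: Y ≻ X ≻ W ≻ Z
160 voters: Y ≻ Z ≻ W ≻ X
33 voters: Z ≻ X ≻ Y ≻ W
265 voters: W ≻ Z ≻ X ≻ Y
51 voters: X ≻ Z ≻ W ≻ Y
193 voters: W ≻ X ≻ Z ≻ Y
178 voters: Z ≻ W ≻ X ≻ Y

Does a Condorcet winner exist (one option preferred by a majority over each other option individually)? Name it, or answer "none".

W

W vs Z: 544–422 for W.
W vs Y: 687–279 for W.
W vs X: 796–170 for W.
W beats every other option head-to-head.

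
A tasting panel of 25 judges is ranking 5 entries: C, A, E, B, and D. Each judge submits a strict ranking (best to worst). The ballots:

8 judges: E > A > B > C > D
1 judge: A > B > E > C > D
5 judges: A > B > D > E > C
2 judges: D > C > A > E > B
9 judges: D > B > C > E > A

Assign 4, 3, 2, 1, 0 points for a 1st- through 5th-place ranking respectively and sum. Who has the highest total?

B

C: 8·1 + 1·1 + 5·0 + 2·3 + 9·2 = 33
A: 8·3 + 1·4 + 5·4 + 2·2 + 9·0 = 52
E: 8·4 + 1·2 + 5·1 + 2·1 + 9·1 = 50
B: 8·2 + 1·3 + 5·3 + 2·0 + 9·3 = 61
D: 8·0 + 1·0 + 5·2 + 2·4 + 9·4 = 54
B has the highest Borda score (61).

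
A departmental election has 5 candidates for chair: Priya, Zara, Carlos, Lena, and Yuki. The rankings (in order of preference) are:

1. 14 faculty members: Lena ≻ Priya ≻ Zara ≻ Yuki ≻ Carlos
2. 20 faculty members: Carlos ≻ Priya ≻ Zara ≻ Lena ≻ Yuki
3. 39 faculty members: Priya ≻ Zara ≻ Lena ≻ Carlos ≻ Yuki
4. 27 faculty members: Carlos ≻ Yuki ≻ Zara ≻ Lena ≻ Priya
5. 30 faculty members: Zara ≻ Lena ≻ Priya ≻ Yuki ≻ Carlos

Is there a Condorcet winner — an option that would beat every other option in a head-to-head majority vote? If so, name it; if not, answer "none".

Checking pairwise contests:
Lena beats Priya 71–59.
Priya beats Zara 73–57.
Priya beats Carlos 83–47.
Zara beats Lena 116–14.
Priya beats Yuki 103–27.
Every option loses at least one head-to-head, so there is no Condorcet winner.

none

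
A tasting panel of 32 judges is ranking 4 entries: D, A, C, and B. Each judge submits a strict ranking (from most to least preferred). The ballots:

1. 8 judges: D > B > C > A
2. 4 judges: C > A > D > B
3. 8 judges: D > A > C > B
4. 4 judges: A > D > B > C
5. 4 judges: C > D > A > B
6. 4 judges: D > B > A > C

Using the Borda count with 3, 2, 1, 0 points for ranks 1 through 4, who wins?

D

D: 8·3 + 4·1 + 8·3 + 4·2 + 4·2 + 4·3 = 80
A: 8·0 + 4·2 + 8·2 + 4·3 + 4·1 + 4·1 = 44
C: 8·1 + 4·3 + 8·1 + 4·0 + 4·3 + 4·0 = 40
B: 8·2 + 4·0 + 8·0 + 4·1 + 4·0 + 4·2 = 28
D has the highest Borda score (80).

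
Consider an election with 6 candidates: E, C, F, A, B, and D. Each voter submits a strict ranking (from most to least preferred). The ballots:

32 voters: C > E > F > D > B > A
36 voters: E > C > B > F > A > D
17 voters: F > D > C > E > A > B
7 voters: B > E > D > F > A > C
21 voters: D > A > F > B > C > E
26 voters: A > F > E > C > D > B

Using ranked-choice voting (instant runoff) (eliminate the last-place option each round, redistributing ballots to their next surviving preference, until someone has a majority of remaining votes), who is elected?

Round 1: E 36, C 32, F 17, A 26, B 7, D 21. Eliminate B.
Round 2: E 43, C 32, F 17, A 26, D 21. Eliminate F.
Round 3: E 43, C 32, A 26, D 38. Eliminate A.
Round 4: E 69, C 32, D 38. Eliminate C.
Round 5: E 101, D 38. E has a majority.

E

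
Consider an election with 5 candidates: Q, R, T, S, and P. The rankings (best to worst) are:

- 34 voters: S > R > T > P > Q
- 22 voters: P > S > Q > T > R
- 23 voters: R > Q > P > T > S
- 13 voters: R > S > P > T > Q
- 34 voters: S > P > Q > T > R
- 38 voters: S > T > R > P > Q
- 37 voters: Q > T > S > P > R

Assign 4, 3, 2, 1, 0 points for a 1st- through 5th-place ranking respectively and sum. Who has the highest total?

S

Q: 34·0 + 22·2 + 23·3 + 13·0 + 34·2 + 38·0 + 37·4 = 329
R: 34·3 + 22·0 + 23·4 + 13·4 + 34·0 + 38·2 + 37·0 = 322
T: 34·2 + 22·1 + 23·1 + 13·1 + 34·1 + 38·3 + 37·3 = 385
S: 34·4 + 22·3 + 23·0 + 13·3 + 34·4 + 38·4 + 37·2 = 603
P: 34·1 + 22·4 + 23·2 + 13·2 + 34·3 + 38·1 + 37·1 = 371
S has the highest Borda score (603).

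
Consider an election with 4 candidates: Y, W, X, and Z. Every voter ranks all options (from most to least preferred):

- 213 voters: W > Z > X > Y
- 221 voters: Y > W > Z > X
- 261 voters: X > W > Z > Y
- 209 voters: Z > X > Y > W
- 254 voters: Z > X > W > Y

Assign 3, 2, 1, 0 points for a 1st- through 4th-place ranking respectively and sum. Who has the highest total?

Y: 213·0 + 221·3 + 261·0 + 209·1 + 254·0 = 872
W: 213·3 + 221·2 + 261·2 + 209·0 + 254·1 = 1857
X: 213·1 + 221·0 + 261·3 + 209·2 + 254·2 = 1922
Z: 213·2 + 221·1 + 261·1 + 209·3 + 254·3 = 2297
Z has the highest Borda score (2297).

Z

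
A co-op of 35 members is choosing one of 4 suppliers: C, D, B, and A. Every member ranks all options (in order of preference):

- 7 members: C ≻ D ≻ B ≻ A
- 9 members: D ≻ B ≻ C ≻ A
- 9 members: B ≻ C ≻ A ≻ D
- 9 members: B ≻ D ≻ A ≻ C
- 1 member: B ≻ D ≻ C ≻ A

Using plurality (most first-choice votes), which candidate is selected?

B

First-place votes: C 7, D 9, B 19, A 0.
B has the most first-place votes.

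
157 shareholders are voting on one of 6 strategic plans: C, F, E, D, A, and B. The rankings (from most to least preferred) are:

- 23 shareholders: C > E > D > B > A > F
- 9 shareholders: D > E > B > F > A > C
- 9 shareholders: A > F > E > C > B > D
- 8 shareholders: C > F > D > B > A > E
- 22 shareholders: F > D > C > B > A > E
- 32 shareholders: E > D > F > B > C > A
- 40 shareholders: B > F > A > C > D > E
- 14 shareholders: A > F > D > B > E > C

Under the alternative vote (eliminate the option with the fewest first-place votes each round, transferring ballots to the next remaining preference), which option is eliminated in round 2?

F

Round 1: C 31, F 22, E 32, D 9, A 23, B 40. Eliminate D.
Round 2: C 31, F 22, E 41, A 23, B 40. Eliminate F.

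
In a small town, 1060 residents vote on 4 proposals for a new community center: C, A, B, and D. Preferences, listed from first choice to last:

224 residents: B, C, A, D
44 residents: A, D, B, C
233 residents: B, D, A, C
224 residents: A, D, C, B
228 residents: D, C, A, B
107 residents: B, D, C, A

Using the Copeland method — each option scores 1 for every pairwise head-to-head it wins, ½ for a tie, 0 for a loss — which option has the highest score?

C: beats A; loses to B and D → score 1.
A: loses to C, B, and D → score 0.
B: beats C, A, and D → score 3.
D: beats C and A; loses to B → score 2.
B has the best pairwise record.

B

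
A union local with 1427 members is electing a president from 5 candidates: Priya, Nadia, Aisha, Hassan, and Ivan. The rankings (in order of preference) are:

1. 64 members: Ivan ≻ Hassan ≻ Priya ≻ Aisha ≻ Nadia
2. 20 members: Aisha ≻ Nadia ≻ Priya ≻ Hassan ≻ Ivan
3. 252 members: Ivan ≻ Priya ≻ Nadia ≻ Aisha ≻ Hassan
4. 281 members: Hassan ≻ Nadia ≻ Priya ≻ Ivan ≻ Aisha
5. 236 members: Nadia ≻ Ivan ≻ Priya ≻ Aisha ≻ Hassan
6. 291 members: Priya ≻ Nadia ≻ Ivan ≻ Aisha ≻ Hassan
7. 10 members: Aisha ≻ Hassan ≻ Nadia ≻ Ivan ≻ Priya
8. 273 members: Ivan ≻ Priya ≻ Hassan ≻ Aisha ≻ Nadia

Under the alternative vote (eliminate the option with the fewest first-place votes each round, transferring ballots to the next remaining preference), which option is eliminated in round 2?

Round 1: Priya 291, Nadia 236, Aisha 30, Hassan 281, Ivan 589. Eliminate Aisha.
Round 2: Priya 291, Nadia 256, Hassan 291, Ivan 589. Eliminate Nadia.

Nadia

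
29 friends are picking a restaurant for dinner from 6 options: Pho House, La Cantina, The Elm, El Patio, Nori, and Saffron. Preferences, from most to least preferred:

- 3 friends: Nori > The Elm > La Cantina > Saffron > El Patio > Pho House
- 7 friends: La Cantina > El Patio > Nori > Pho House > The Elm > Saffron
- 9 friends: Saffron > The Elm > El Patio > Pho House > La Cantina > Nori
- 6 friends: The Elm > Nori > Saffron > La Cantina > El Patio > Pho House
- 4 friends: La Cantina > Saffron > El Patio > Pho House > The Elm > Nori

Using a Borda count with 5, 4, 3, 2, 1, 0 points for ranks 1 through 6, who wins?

The Elm

Pho House: 3·0 + 7·2 + 9·2 + 6·0 + 4·2 = 40
La Cantina: 3·3 + 7·5 + 9·1 + 6·2 + 4·5 = 85
The Elm: 3·4 + 7·1 + 9·4 + 6·5 + 4·1 = 89
El Patio: 3·1 + 7·4 + 9·3 + 6·1 + 4·3 = 76
Nori: 3·5 + 7·3 + 9·0 + 6·4 + 4·0 = 60
Saffron: 3·2 + 7·0 + 9·5 + 6·3 + 4·4 = 85
The Elm has the highest Borda score (89).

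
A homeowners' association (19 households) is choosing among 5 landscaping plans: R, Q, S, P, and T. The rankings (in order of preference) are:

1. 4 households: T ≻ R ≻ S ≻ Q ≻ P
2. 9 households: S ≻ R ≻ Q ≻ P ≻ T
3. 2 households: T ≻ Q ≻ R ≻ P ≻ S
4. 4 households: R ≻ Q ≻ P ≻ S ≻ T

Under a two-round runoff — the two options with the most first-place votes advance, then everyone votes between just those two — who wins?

S

Round 1 first-place votes: R 4, Q 0, S 9, P 0, T 6.
S and T advance.
Runoff: S is preferred to T by 13 voters; T by 6.
S wins the runoff.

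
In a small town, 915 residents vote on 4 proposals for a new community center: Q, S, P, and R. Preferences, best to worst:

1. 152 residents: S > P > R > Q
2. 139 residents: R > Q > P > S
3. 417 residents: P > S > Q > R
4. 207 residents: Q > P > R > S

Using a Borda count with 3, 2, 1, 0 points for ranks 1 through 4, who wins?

P

Q: 152·0 + 139·2 + 417·1 + 207·3 = 1316
S: 152·3 + 139·0 + 417·2 + 207·0 = 1290
P: 152·2 + 139·1 + 417·3 + 207·2 = 2108
R: 152·1 + 139·3 + 417·0 + 207·1 = 776
P has the highest Borda score (2108).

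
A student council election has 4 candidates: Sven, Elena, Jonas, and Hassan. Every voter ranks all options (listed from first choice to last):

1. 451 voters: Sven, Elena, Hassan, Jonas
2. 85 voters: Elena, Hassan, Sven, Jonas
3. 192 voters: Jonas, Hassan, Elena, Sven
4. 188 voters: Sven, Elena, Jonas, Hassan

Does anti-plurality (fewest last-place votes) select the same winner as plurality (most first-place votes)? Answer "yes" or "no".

Anti-plurality — last-place votes: Sven 192, Elena 0, Jonas 536, Hassan 188. Winner: Elena.
Plurality — first-place votes: Sven 639, Elena 85, Jonas 192, Hassan 0. Winner: Sven.
The two methods disagree.

no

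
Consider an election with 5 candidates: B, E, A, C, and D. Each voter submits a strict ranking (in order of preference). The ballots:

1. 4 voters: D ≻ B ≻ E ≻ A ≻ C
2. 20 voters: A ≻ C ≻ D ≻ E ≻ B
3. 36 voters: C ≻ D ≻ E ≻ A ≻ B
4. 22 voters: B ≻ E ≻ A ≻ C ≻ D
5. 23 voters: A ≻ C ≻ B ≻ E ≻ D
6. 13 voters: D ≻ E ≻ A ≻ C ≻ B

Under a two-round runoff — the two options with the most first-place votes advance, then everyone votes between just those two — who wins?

Round 1 first-place votes: B 22, E 0, A 43, C 36, D 17.
A and C advance.
Runoff: A is preferred to C by 82 voters; C by 36.
A wins the runoff.

A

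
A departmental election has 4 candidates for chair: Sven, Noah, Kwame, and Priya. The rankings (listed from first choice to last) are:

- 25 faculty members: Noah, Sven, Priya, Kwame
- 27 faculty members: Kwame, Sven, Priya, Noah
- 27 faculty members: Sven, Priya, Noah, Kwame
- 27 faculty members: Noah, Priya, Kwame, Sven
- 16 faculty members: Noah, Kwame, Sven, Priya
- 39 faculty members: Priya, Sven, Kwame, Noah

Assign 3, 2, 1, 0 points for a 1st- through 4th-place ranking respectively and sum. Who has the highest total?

Sven: 25·2 + 27·2 + 27·3 + 27·0 + 16·1 + 39·2 = 279
Noah: 25·3 + 27·0 + 27·1 + 27·3 + 16·3 + 39·0 = 231
Kwame: 25·0 + 27·3 + 27·0 + 27·1 + 16·2 + 39·1 = 179
Priya: 25·1 + 27·1 + 27·2 + 27·2 + 16·0 + 39·3 = 277
Sven has the highest Borda score (279).

Sven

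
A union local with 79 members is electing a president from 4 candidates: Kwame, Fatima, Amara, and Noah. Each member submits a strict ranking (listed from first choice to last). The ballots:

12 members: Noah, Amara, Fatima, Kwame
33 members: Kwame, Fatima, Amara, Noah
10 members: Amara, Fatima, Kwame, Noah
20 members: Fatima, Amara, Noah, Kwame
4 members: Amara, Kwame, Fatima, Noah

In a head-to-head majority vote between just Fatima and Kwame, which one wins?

Fatima

Voters preferring Fatima to Kwame: 42; preferring Kwame to Fatima: 37.
Fatima wins the head-to-head.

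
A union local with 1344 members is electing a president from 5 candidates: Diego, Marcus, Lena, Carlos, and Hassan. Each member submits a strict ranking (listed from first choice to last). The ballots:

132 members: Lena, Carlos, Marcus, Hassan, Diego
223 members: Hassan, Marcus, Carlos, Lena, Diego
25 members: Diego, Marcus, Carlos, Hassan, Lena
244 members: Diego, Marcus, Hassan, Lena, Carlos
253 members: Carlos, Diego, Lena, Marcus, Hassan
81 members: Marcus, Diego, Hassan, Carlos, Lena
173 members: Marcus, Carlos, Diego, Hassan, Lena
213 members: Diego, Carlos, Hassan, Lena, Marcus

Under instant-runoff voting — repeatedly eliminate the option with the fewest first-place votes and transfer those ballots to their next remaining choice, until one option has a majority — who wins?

Diego

Round 1: Diego 482, Marcus 254, Lena 132, Carlos 253, Hassan 223. Eliminate Lena.
Round 2: Diego 482, Marcus 254, Carlos 385, Hassan 223. Eliminate Hassan.
Round 3: Diego 482, Marcus 477, Carlos 385. Eliminate Carlos.
Round 4: Diego 735, Marcus 609. Diego has a majority.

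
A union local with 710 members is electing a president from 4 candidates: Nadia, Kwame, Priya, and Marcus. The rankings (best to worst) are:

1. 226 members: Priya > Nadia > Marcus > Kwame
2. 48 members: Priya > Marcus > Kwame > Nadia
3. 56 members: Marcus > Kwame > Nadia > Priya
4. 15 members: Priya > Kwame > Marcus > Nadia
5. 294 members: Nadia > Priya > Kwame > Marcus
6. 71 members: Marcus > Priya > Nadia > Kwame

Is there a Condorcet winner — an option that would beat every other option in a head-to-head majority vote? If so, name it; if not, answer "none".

Priya

Priya vs Nadia: 360–350 for Priya.
Priya vs Kwame: 654–56 for Priya.
Priya vs Marcus: 583–127 for Priya.
Priya beats every other option head-to-head.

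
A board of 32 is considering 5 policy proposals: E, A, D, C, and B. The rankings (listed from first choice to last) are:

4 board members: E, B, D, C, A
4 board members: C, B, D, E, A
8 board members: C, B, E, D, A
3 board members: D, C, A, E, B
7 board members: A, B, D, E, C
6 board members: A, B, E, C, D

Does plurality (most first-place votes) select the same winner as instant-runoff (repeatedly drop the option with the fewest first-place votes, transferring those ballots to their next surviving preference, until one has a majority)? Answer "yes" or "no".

no

Plurality — first-place votes: E 4, A 13, D 3, C 12, B 0. Winner: A.
Instant-runoff — R1 E 4, A 13, D 3, C 12, B 0 (B out); R2 E 4, A 13, D 3, C 12 (D out); R3 E 4, A 13, C 15 (E out); R4 A 13, C 19 (C winner). Winner: C.
The two methods disagree.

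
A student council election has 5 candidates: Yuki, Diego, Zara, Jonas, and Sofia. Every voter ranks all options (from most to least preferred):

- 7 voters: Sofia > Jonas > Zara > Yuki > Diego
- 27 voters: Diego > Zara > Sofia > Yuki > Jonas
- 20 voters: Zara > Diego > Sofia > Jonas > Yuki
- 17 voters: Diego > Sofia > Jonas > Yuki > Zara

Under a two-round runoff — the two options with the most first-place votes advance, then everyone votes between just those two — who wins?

Diego

Round 1 first-place votes: Yuki 0, Diego 44, Zara 20, Jonas 0, Sofia 7.
Diego and Zara advance.
Runoff: Diego is preferred to Zara by 44 voters; Zara by 27.
Diego wins the runoff.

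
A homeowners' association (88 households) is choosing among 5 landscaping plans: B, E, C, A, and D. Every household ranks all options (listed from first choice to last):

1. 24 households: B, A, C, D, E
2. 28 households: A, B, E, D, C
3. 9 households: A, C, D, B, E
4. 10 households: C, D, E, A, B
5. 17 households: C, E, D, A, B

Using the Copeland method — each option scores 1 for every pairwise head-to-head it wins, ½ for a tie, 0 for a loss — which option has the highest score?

B: beats E, C, and D; loses to A → score 3.
E: beats D; loses to B, C, and A → score 1.
C: beats E and D; loses to B and A → score 2.
A: beats B, E, C, and D → score 4.
D: loses to B, E, C, and A → score 0.
A has the best pairwise record.

A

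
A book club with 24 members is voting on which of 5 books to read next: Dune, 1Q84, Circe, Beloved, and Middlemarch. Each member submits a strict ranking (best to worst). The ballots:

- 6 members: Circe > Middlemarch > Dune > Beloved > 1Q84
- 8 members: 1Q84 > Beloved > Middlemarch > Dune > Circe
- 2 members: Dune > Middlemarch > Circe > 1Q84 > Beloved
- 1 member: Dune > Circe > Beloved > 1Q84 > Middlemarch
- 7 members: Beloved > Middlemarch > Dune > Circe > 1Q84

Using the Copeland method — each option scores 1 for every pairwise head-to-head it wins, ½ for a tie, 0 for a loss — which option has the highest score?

Dune: beats 1Q84 and Circe; loses to Beloved and Middlemarch → score 2.
1Q84: loses to Dune, Circe, Beloved, and Middlemarch → score 0.
Circe: beats 1Q84; loses to Dune, Beloved, and Middlemarch → score 1.
Beloved: beats Dune, 1Q84, Circe, and Middlemarch → score 4.
Middlemarch: beats Dune, 1Q84, and Circe; loses to Beloved → score 3.
Beloved has the best pairwise record.

Beloved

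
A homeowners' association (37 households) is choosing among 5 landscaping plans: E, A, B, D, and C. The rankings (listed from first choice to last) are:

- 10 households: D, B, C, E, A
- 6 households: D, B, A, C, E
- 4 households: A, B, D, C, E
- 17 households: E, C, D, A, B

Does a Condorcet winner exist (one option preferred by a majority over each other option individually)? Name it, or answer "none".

D vs E: 20–17 for D.
D vs A: 33–4 for D.
D vs B: 33–4 for D.
D vs C: 20–17 for D.
D beats every other option head-to-head.

D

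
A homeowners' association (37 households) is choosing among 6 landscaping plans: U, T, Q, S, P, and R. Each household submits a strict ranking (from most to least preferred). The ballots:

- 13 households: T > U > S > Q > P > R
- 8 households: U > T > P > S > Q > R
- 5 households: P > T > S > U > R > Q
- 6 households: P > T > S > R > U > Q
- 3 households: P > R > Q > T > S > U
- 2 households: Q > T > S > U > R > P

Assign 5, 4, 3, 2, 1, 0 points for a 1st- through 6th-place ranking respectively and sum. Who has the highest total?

U: 13·4 + 8·5 + 5·2 + 6·1 + 3·0 + 2·2 = 112
T: 13·5 + 8·4 + 5·4 + 6·4 + 3·2 + 2·4 = 155
Q: 13·2 + 8·1 + 5·0 + 6·0 + 3·3 + 2·5 = 53
S: 13·3 + 8·2 + 5·3 + 6·3 + 3·1 + 2·3 = 97
P: 13·1 + 8·3 + 5·5 + 6·5 + 3·5 + 2·0 = 107
R: 13·0 + 8·0 + 5·1 + 6·2 + 3·4 + 2·1 = 31
T has the highest Borda score (155).

T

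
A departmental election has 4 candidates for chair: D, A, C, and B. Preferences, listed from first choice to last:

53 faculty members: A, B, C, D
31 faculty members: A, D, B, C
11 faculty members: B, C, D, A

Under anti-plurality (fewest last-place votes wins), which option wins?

B

Last-place votes: D 53, A 11, C 31, B 0.
B is ranked last by the fewest voters, so B wins.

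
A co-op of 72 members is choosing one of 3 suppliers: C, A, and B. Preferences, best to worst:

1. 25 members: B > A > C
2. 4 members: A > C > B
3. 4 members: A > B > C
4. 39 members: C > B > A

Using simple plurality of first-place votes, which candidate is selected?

First-place votes: C 39, A 8, B 25.
C has the most first-place votes.

C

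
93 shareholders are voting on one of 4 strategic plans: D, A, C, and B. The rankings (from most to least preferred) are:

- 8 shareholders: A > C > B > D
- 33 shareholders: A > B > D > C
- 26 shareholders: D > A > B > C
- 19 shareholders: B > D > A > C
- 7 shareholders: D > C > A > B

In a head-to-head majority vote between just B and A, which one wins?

Voters preferring B to A: 19; preferring A to B: 74.
A wins the head-to-head.

A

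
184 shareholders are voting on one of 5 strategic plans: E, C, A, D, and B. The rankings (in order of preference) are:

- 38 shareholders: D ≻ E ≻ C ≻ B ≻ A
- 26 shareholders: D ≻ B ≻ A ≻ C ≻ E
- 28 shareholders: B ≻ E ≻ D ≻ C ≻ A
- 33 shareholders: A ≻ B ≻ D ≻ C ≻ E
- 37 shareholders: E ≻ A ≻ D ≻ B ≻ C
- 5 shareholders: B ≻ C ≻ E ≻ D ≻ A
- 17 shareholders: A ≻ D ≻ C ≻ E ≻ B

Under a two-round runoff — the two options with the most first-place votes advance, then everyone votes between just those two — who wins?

Round 1 first-place votes: E 37, C 0, A 50, D 64, B 33.
D and A advance.
Runoff: D is preferred to A by 97 voters; A by 87.
D wins the runoff.

D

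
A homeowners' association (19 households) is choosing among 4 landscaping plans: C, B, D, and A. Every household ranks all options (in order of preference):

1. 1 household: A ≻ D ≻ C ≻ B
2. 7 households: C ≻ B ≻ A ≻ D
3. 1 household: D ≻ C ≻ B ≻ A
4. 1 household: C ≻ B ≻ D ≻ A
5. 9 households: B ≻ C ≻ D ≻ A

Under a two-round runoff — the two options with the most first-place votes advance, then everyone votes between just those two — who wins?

C

Round 1 first-place votes: C 8, B 9, D 1, A 1.
B and C advance.
Runoff: B is preferred to C by 9 voters; C by 10.
C wins the runoff.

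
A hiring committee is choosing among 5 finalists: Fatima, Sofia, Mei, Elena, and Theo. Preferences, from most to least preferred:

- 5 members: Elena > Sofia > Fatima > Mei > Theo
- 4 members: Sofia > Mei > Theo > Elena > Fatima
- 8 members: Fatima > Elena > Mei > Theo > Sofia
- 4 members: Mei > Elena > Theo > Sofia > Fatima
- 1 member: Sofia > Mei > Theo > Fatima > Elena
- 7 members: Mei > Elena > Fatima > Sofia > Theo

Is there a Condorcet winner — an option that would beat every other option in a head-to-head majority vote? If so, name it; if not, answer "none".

Mei vs Fatima: 16–13 for Mei.
Mei vs Sofia: 19–10 for Mei.
Mei vs Elena: 16–13 for Mei.
Mei vs Theo: 29–0 for Mei.
Mei beats every other option head-to-head.

Mei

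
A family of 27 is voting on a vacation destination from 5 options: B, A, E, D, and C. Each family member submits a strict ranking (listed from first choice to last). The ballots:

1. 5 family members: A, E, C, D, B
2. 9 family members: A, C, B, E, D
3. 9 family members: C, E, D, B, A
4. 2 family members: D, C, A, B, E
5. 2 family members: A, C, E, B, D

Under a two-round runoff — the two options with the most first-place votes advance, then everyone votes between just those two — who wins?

A

Round 1 first-place votes: B 0, A 16, E 0, D 2, C 9.
A and C advance.
Runoff: A is preferred to C by 16 voters; C by 11.
A wins the runoff.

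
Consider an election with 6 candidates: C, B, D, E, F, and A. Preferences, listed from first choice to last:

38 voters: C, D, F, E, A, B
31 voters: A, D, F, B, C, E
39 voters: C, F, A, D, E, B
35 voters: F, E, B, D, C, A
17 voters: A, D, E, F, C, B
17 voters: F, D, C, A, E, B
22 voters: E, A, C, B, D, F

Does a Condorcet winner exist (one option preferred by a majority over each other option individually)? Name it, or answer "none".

Checking pairwise contests:
D beats C 100–99.
C beats B 133–66.
A beats D 109–90.
C beats E 125–74.
D beats F 108–91.
C beats A 129–70.
Every option loses at least one head-to-head, so there is no Condorcet winner.

none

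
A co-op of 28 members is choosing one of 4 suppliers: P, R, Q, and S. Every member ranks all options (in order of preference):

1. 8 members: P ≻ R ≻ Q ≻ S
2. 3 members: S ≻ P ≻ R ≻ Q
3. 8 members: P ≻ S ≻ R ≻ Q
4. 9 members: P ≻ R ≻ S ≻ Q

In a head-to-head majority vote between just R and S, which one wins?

Voters preferring R to S: 17; preferring S to R: 11.
R wins the head-to-head.

R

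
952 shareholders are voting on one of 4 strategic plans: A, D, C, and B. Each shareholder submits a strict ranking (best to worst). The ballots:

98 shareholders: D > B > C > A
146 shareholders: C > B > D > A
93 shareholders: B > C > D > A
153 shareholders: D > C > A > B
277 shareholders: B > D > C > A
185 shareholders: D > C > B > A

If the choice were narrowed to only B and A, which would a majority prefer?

B

Voters preferring B to A: 799; preferring A to B: 153.
B wins the head-to-head.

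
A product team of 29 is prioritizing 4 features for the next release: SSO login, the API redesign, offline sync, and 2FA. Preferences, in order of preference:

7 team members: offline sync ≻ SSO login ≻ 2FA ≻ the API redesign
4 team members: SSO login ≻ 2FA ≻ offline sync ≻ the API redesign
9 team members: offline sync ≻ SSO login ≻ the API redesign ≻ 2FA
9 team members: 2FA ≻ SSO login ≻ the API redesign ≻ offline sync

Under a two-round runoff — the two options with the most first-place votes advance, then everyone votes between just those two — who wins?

Round 1 first-place votes: SSO login 4, the API redesign 0, offline sync 16, 2FA 9.
offline sync and 2FA advance.
Runoff: offline sync is preferred to 2FA by 16 voters; 2FA by 13.
offline sync wins the runoff.

offline sync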